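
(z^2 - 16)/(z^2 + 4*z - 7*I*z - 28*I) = (z - 4)/(z - 7*I)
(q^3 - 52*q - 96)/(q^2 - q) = (q^3 - 52*q - 96)/(q*(q - 1))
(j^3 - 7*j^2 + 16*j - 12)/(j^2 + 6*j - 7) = (j^3 - 7*j^2 + 16*j - 12)/(j^2 + 6*j - 7)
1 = 1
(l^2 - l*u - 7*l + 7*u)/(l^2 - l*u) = (l - 7)/l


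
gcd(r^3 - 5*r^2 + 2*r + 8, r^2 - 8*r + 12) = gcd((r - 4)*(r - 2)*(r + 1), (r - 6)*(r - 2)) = r - 2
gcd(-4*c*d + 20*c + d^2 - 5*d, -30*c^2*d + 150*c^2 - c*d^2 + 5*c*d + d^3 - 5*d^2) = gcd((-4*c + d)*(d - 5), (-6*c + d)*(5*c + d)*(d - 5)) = d - 5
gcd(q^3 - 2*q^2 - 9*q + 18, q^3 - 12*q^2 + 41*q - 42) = q^2 - 5*q + 6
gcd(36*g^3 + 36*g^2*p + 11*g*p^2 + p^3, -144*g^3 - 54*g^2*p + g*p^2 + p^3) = 18*g^2 + 9*g*p + p^2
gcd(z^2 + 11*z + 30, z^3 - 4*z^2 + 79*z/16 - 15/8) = 1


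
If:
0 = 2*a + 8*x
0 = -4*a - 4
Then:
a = -1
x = 1/4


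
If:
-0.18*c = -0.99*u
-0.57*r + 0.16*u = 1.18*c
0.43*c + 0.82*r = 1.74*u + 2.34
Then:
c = -1.52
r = 3.06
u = -0.28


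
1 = 1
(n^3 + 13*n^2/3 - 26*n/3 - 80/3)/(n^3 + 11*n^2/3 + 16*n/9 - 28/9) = 3*(3*n^2 + 7*n - 40)/(9*n^2 + 15*n - 14)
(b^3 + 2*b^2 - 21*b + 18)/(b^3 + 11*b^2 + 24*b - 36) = (b - 3)/(b + 6)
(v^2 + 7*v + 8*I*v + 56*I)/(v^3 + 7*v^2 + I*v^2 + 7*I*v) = (v + 8*I)/(v*(v + I))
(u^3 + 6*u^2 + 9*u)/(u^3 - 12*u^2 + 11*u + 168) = u*(u + 3)/(u^2 - 15*u + 56)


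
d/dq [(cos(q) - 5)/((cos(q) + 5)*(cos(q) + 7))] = (cos(q)^2 - 10*cos(q) - 95)*sin(q)/((cos(q) + 5)^2*(cos(q) + 7)^2)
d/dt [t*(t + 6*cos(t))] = -6*t*sin(t) + 2*t + 6*cos(t)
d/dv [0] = 0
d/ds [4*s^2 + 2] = 8*s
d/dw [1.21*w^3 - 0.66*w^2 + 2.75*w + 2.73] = 3.63*w^2 - 1.32*w + 2.75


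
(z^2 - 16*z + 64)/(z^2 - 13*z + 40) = (z - 8)/(z - 5)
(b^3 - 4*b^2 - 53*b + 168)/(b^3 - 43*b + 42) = (b^2 - 11*b + 24)/(b^2 - 7*b + 6)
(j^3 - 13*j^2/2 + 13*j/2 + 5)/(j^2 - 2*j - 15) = (j^2 - 3*j/2 - 1)/(j + 3)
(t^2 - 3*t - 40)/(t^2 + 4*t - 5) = (t - 8)/(t - 1)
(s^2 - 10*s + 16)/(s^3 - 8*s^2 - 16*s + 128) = (s - 2)/(s^2 - 16)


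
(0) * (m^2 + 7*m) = 0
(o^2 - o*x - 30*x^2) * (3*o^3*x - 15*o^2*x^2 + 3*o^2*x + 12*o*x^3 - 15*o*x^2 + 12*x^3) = 3*o^5*x - 18*o^4*x^2 + 3*o^4*x - 63*o^3*x^3 - 18*o^3*x^2 + 438*o^2*x^4 - 63*o^2*x^3 - 360*o*x^5 + 438*o*x^4 - 360*x^5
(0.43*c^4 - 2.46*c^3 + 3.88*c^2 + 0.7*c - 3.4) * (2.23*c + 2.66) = 0.9589*c^5 - 4.342*c^4 + 2.1088*c^3 + 11.8818*c^2 - 5.72*c - 9.044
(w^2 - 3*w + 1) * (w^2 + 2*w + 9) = w^4 - w^3 + 4*w^2 - 25*w + 9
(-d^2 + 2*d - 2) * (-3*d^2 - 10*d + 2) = 3*d^4 + 4*d^3 - 16*d^2 + 24*d - 4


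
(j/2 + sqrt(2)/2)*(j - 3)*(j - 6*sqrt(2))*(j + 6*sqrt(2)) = j^4/2 - 3*j^3/2 + sqrt(2)*j^3/2 - 36*j^2 - 3*sqrt(2)*j^2/2 - 36*sqrt(2)*j + 108*j + 108*sqrt(2)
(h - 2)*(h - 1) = h^2 - 3*h + 2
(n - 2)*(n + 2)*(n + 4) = n^3 + 4*n^2 - 4*n - 16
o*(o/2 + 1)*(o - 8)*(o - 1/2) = o^4/2 - 13*o^3/4 - 13*o^2/2 + 4*o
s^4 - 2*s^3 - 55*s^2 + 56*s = s*(s - 8)*(s - 1)*(s + 7)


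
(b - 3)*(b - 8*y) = b^2 - 8*b*y - 3*b + 24*y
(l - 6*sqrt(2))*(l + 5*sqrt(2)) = l^2 - sqrt(2)*l - 60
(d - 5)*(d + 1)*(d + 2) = d^3 - 2*d^2 - 13*d - 10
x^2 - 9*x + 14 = (x - 7)*(x - 2)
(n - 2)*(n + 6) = n^2 + 4*n - 12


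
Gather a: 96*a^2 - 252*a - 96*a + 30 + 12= 96*a^2 - 348*a + 42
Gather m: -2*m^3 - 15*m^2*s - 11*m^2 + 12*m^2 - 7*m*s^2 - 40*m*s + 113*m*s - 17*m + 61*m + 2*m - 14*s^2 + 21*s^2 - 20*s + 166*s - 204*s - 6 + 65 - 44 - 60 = -2*m^3 + m^2*(1 - 15*s) + m*(-7*s^2 + 73*s + 46) + 7*s^2 - 58*s - 45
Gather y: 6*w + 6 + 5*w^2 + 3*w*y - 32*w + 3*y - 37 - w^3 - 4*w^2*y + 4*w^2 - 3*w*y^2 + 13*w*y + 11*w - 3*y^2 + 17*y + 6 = -w^3 + 9*w^2 - 15*w + y^2*(-3*w - 3) + y*(-4*w^2 + 16*w + 20) - 25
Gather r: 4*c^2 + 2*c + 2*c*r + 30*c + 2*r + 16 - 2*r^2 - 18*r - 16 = 4*c^2 + 32*c - 2*r^2 + r*(2*c - 16)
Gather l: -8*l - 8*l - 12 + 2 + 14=4 - 16*l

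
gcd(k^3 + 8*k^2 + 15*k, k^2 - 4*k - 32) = 1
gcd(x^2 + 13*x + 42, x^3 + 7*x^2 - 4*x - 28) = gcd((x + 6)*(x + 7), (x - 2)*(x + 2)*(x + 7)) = x + 7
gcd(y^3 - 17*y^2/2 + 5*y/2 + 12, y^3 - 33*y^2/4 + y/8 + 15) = y^2 - 19*y/2 + 12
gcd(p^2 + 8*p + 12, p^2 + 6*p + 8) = p + 2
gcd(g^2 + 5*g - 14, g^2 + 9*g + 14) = g + 7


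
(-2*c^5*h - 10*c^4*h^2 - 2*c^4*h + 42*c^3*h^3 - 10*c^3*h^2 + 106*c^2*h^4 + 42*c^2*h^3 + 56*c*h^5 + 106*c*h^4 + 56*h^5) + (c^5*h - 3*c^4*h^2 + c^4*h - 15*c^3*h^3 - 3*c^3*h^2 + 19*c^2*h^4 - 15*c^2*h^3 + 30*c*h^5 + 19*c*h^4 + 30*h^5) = -c^5*h - 13*c^4*h^2 - c^4*h + 27*c^3*h^3 - 13*c^3*h^2 + 125*c^2*h^4 + 27*c^2*h^3 + 86*c*h^5 + 125*c*h^4 + 86*h^5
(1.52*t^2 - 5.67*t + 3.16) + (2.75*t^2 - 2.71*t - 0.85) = 4.27*t^2 - 8.38*t + 2.31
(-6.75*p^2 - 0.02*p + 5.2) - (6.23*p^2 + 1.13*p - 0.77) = -12.98*p^2 - 1.15*p + 5.97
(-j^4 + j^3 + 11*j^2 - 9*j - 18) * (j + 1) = -j^5 + 12*j^3 + 2*j^2 - 27*j - 18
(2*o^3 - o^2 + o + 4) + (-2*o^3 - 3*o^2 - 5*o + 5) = -4*o^2 - 4*o + 9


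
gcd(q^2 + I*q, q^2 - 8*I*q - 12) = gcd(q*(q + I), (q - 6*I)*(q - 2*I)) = 1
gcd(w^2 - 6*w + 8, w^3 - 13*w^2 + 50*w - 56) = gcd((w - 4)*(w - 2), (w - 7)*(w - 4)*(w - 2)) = w^2 - 6*w + 8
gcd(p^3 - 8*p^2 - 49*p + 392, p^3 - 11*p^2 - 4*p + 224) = p^2 - 15*p + 56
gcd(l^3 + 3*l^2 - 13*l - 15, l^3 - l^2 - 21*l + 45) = l^2 + 2*l - 15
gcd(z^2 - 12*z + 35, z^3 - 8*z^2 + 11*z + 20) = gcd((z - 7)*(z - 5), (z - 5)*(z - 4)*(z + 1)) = z - 5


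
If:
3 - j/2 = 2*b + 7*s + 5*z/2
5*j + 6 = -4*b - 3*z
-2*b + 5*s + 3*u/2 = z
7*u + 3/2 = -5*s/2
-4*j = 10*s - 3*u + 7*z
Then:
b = 643/1868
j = -798/467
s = 439/1401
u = -457/1401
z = 545/1401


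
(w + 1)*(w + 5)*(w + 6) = w^3 + 12*w^2 + 41*w + 30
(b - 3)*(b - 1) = b^2 - 4*b + 3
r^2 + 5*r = r*(r + 5)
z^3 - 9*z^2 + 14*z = z*(z - 7)*(z - 2)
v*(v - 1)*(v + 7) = v^3 + 6*v^2 - 7*v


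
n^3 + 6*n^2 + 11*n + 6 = (n + 1)*(n + 2)*(n + 3)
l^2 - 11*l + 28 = (l - 7)*(l - 4)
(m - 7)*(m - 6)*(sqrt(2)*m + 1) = sqrt(2)*m^3 - 13*sqrt(2)*m^2 + m^2 - 13*m + 42*sqrt(2)*m + 42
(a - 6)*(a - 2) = a^2 - 8*a + 12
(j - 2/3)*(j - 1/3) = j^2 - j + 2/9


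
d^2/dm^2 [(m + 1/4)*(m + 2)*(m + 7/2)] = 6*m + 23/2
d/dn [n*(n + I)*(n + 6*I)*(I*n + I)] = 4*I*n^3 + n^2*(-21 + 3*I) + n*(-14 - 12*I) - 6*I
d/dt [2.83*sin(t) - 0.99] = 2.83*cos(t)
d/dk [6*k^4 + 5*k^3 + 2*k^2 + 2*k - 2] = 24*k^3 + 15*k^2 + 4*k + 2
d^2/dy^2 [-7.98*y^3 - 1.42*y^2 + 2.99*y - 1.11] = -47.88*y - 2.84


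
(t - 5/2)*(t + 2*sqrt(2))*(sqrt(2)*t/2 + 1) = sqrt(2)*t^3/2 - 5*sqrt(2)*t^2/4 + 3*t^2 - 15*t/2 + 2*sqrt(2)*t - 5*sqrt(2)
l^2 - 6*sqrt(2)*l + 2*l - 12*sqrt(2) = (l + 2)*(l - 6*sqrt(2))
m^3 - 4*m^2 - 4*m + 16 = (m - 4)*(m - 2)*(m + 2)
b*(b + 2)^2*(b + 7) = b^4 + 11*b^3 + 32*b^2 + 28*b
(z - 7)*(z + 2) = z^2 - 5*z - 14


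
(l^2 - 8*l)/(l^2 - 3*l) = (l - 8)/(l - 3)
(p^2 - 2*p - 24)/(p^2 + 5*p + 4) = (p - 6)/(p + 1)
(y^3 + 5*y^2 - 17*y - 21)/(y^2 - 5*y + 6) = (y^2 + 8*y + 7)/(y - 2)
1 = 1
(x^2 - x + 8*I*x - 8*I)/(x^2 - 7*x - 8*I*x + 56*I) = (x^2 - x + 8*I*x - 8*I)/(x^2 - 7*x - 8*I*x + 56*I)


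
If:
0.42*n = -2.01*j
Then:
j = -0.208955223880597*n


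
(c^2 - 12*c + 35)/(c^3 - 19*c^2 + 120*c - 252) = (c - 5)/(c^2 - 12*c + 36)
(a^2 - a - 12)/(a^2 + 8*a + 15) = (a - 4)/(a + 5)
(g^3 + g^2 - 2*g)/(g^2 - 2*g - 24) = g*(-g^2 - g + 2)/(-g^2 + 2*g + 24)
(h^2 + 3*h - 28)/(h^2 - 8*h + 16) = (h + 7)/(h - 4)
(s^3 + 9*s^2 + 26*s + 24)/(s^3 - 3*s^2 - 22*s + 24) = (s^2 + 5*s + 6)/(s^2 - 7*s + 6)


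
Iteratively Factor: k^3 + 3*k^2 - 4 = (k - 1)*(k^2 + 4*k + 4) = (k - 1)*(k + 2)*(k + 2)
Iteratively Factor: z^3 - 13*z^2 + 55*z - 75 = (z - 5)*(z^2 - 8*z + 15) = (z - 5)*(z - 3)*(z - 5)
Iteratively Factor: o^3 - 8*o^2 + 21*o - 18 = (o - 3)*(o^2 - 5*o + 6) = (o - 3)^2*(o - 2)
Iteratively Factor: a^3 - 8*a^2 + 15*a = (a)*(a^2 - 8*a + 15) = a*(a - 5)*(a - 3)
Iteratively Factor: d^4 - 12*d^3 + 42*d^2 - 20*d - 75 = (d - 5)*(d^3 - 7*d^2 + 7*d + 15) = (d - 5)*(d + 1)*(d^2 - 8*d + 15) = (d - 5)*(d - 3)*(d + 1)*(d - 5)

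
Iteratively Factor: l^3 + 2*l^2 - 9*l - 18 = (l + 2)*(l^2 - 9) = (l - 3)*(l + 2)*(l + 3)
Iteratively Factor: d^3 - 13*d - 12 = (d + 1)*(d^2 - d - 12) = (d + 1)*(d + 3)*(d - 4)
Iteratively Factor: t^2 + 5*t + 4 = (t + 1)*(t + 4)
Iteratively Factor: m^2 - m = (m - 1)*(m)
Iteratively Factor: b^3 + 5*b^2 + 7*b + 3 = (b + 3)*(b^2 + 2*b + 1) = (b + 1)*(b + 3)*(b + 1)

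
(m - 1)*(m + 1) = m^2 - 1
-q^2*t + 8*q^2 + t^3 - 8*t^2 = (-q + t)*(q + t)*(t - 8)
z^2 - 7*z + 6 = (z - 6)*(z - 1)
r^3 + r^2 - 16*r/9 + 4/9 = (r - 2/3)*(r - 1/3)*(r + 2)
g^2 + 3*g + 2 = (g + 1)*(g + 2)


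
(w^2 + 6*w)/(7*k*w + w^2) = (w + 6)/(7*k + w)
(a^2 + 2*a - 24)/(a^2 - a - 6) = (-a^2 - 2*a + 24)/(-a^2 + a + 6)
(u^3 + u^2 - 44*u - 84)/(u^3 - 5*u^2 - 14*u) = (u + 6)/u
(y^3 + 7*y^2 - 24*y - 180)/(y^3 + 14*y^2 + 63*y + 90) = (y^2 + y - 30)/(y^2 + 8*y + 15)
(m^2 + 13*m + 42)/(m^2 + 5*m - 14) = (m + 6)/(m - 2)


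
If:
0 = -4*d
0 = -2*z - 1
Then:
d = 0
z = -1/2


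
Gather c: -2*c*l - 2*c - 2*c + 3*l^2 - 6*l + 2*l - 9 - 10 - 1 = c*(-2*l - 4) + 3*l^2 - 4*l - 20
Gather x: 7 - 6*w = 7 - 6*w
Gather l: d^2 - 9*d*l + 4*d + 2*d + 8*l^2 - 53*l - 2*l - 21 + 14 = d^2 + 6*d + 8*l^2 + l*(-9*d - 55) - 7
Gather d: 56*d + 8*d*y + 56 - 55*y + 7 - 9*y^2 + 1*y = d*(8*y + 56) - 9*y^2 - 54*y + 63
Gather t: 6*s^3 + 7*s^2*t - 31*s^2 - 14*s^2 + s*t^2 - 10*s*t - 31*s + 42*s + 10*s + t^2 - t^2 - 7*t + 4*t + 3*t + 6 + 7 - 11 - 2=6*s^3 - 45*s^2 + s*t^2 + 21*s + t*(7*s^2 - 10*s)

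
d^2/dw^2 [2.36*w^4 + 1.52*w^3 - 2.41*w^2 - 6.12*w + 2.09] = 28.32*w^2 + 9.12*w - 4.82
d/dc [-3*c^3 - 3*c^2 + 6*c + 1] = -9*c^2 - 6*c + 6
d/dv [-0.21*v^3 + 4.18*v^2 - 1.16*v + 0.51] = -0.63*v^2 + 8.36*v - 1.16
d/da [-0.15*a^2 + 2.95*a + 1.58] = 2.95 - 0.3*a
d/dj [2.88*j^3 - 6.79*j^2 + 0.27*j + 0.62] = 8.64*j^2 - 13.58*j + 0.27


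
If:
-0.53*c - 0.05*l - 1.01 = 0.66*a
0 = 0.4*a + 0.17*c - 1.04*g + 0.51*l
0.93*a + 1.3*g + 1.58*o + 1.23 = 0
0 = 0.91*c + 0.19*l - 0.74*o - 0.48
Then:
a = -0.756900161086102*o - 1.76970317415453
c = 1.04918985869922*o + 0.109072065923511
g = 0.319864578433624 - 0.673909884761481*o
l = 2.00391800005055 - 1.13033037587523*o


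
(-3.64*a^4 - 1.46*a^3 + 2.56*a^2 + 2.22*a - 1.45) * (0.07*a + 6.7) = -0.2548*a^5 - 24.4902*a^4 - 9.6028*a^3 + 17.3074*a^2 + 14.7725*a - 9.715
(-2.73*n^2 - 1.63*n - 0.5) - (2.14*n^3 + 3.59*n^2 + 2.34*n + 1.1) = -2.14*n^3 - 6.32*n^2 - 3.97*n - 1.6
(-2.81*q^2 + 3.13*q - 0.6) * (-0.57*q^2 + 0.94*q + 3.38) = 1.6017*q^4 - 4.4255*q^3 - 6.2136*q^2 + 10.0154*q - 2.028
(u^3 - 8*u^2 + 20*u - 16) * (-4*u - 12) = -4*u^4 + 20*u^3 + 16*u^2 - 176*u + 192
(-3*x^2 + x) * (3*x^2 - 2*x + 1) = -9*x^4 + 9*x^3 - 5*x^2 + x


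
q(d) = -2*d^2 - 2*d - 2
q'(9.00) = -38.00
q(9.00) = -182.00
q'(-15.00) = 58.00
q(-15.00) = -422.00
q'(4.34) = -19.36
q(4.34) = -48.35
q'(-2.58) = 8.32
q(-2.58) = -10.15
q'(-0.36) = -0.56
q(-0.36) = -1.54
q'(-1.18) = 2.72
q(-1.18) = -2.42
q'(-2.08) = 6.32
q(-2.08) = -6.49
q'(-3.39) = 11.56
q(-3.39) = -18.20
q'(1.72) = -8.88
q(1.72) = -11.36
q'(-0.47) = -0.12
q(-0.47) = -1.50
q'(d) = -4*d - 2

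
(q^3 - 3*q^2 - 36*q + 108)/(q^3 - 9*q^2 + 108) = (q^2 + 3*q - 18)/(q^2 - 3*q - 18)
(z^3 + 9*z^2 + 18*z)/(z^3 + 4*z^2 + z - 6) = z*(z + 6)/(z^2 + z - 2)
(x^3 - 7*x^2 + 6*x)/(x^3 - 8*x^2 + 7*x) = (x - 6)/(x - 7)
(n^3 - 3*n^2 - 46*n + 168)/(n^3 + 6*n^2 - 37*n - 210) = (n - 4)/(n + 5)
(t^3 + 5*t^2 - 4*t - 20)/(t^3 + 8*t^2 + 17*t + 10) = (t - 2)/(t + 1)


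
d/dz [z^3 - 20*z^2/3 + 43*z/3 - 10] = 3*z^2 - 40*z/3 + 43/3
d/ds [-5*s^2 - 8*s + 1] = -10*s - 8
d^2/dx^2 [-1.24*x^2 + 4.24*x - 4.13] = -2.48000000000000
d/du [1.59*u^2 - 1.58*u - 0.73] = 3.18*u - 1.58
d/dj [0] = 0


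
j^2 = j^2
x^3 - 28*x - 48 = (x - 6)*(x + 2)*(x + 4)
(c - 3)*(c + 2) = c^2 - c - 6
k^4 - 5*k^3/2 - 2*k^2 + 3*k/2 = k*(k - 3)*(k - 1/2)*(k + 1)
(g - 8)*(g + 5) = g^2 - 3*g - 40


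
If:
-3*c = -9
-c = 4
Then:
No Solution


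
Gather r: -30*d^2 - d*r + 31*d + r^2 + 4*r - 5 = -30*d^2 + 31*d + r^2 + r*(4 - d) - 5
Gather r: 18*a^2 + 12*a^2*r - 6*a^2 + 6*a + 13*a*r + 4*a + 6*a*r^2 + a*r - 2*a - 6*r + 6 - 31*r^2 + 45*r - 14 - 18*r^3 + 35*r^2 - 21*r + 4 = 12*a^2 + 8*a - 18*r^3 + r^2*(6*a + 4) + r*(12*a^2 + 14*a + 18) - 4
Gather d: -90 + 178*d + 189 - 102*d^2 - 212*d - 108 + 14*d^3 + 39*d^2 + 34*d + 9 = 14*d^3 - 63*d^2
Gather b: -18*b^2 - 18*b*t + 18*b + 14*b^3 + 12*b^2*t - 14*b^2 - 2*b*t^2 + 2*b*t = 14*b^3 + b^2*(12*t - 32) + b*(-2*t^2 - 16*t + 18)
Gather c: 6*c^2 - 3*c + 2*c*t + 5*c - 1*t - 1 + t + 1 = 6*c^2 + c*(2*t + 2)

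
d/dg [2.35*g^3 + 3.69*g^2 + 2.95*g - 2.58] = 7.05*g^2 + 7.38*g + 2.95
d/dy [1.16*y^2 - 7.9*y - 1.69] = 2.32*y - 7.9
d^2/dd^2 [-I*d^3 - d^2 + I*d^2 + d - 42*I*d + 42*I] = -6*I*d - 2 + 2*I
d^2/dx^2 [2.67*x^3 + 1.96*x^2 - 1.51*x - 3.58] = 16.02*x + 3.92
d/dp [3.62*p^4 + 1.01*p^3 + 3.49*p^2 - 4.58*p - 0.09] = 14.48*p^3 + 3.03*p^2 + 6.98*p - 4.58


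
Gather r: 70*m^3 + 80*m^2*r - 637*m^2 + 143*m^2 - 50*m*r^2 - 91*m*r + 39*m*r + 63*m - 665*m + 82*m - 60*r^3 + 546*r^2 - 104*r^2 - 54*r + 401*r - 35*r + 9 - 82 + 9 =70*m^3 - 494*m^2 - 520*m - 60*r^3 + r^2*(442 - 50*m) + r*(80*m^2 - 52*m + 312) - 64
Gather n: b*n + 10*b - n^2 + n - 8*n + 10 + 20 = 10*b - n^2 + n*(b - 7) + 30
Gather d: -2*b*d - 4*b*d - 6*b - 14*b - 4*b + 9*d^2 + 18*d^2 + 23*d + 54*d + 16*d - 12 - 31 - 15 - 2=-24*b + 27*d^2 + d*(93 - 6*b) - 60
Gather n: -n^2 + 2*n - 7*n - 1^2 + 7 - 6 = -n^2 - 5*n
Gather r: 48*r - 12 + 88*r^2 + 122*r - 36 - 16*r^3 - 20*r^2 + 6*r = -16*r^3 + 68*r^2 + 176*r - 48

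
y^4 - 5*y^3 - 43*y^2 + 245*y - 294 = (y - 7)*(y - 3)*(y - 2)*(y + 7)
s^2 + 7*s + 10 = (s + 2)*(s + 5)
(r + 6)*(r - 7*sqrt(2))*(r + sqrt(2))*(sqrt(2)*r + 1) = sqrt(2)*r^4 - 11*r^3 + 6*sqrt(2)*r^3 - 66*r^2 - 20*sqrt(2)*r^2 - 120*sqrt(2)*r - 14*r - 84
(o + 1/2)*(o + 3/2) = o^2 + 2*o + 3/4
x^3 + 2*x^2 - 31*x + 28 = (x - 4)*(x - 1)*(x + 7)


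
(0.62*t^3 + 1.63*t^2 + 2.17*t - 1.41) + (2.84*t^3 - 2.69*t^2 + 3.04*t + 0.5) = 3.46*t^3 - 1.06*t^2 + 5.21*t - 0.91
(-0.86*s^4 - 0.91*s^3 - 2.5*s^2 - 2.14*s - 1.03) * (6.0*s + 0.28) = -5.16*s^5 - 5.7008*s^4 - 15.2548*s^3 - 13.54*s^2 - 6.7792*s - 0.2884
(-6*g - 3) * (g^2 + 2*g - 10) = -6*g^3 - 15*g^2 + 54*g + 30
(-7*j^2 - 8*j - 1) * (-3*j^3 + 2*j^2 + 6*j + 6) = 21*j^5 + 10*j^4 - 55*j^3 - 92*j^2 - 54*j - 6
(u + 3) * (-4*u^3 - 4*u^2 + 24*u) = -4*u^4 - 16*u^3 + 12*u^2 + 72*u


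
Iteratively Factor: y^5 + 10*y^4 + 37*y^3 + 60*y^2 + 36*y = (y + 2)*(y^4 + 8*y^3 + 21*y^2 + 18*y) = (y + 2)*(y + 3)*(y^3 + 5*y^2 + 6*y) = y*(y + 2)*(y + 3)*(y^2 + 5*y + 6) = y*(y + 2)*(y + 3)^2*(y + 2)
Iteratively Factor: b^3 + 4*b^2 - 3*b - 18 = (b + 3)*(b^2 + b - 6) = (b - 2)*(b + 3)*(b + 3)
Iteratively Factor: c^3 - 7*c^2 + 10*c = (c - 5)*(c^2 - 2*c) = (c - 5)*(c - 2)*(c)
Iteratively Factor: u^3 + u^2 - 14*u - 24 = (u - 4)*(u^2 + 5*u + 6) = (u - 4)*(u + 3)*(u + 2)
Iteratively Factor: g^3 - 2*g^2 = (g)*(g^2 - 2*g) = g*(g - 2)*(g)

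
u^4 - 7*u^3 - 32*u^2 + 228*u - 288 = (u - 8)*(u - 3)*(u - 2)*(u + 6)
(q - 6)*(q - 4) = q^2 - 10*q + 24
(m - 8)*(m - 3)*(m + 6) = m^3 - 5*m^2 - 42*m + 144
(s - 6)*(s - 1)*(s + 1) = s^3 - 6*s^2 - s + 6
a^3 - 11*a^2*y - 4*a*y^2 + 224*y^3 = (a - 8*y)*(a - 7*y)*(a + 4*y)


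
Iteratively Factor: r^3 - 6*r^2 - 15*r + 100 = (r - 5)*(r^2 - r - 20) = (r - 5)*(r + 4)*(r - 5)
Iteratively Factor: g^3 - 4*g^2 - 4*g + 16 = (g - 4)*(g^2 - 4) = (g - 4)*(g + 2)*(g - 2)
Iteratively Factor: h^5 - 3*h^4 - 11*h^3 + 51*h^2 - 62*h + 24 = (h - 1)*(h^4 - 2*h^3 - 13*h^2 + 38*h - 24) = (h - 1)^2*(h^3 - h^2 - 14*h + 24) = (h - 2)*(h - 1)^2*(h^2 + h - 12) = (h - 2)*(h - 1)^2*(h + 4)*(h - 3)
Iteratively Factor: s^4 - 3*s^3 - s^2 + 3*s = (s - 3)*(s^3 - s) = (s - 3)*(s + 1)*(s^2 - s) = (s - 3)*(s - 1)*(s + 1)*(s)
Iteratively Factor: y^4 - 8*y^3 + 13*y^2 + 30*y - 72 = (y - 3)*(y^3 - 5*y^2 - 2*y + 24) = (y - 3)^2*(y^2 - 2*y - 8) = (y - 4)*(y - 3)^2*(y + 2)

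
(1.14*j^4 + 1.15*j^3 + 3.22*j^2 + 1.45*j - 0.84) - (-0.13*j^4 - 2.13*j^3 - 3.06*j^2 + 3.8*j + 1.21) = 1.27*j^4 + 3.28*j^3 + 6.28*j^2 - 2.35*j - 2.05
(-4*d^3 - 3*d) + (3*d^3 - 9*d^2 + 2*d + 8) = -d^3 - 9*d^2 - d + 8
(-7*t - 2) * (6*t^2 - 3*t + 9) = -42*t^3 + 9*t^2 - 57*t - 18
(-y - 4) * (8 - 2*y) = 2*y^2 - 32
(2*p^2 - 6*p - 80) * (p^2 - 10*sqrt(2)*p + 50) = 2*p^4 - 20*sqrt(2)*p^3 - 6*p^3 + 20*p^2 + 60*sqrt(2)*p^2 - 300*p + 800*sqrt(2)*p - 4000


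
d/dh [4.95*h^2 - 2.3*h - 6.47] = 9.9*h - 2.3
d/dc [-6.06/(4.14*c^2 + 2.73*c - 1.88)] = (50.1768*c + 16.5438)/(4.14*c^2 + 2.73*c - 1.88)^2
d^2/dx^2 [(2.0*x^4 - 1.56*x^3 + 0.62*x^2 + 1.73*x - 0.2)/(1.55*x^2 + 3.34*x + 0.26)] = (9.61000000000001*x^6 + 62.124*x^5 + 138.7032*x^4 - 3.86614200000001*x^3 - 10.887984*x^2 - 11.028276*x - 7.22188)/(3.723875*x^6 + 24.07305*x^5 + 53.74749*x^4 + 45.335824*x^3 + 9.015708*x^2 + 0.677352*x + 0.017576)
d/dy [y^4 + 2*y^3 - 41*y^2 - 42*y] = 4*y^3 + 6*y^2 - 82*y - 42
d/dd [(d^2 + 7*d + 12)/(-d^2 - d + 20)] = 2*(3*d^2 + 32*d + 76)/(d^4 + 2*d^3 - 39*d^2 - 40*d + 400)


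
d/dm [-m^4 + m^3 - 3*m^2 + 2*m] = -4*m^3 + 3*m^2 - 6*m + 2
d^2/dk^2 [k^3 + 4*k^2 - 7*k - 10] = 6*k + 8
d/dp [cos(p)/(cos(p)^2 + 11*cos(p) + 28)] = (cos(p)^2 - 28)*sin(p)/((cos(p) + 4)^2*(cos(p) + 7)^2)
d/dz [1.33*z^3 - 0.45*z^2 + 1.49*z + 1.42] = 3.99*z^2 - 0.9*z + 1.49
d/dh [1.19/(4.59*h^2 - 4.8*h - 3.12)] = (5.712 - 10.9242*h)/(-4.59*h^2 + 4.8*h + 3.12)^2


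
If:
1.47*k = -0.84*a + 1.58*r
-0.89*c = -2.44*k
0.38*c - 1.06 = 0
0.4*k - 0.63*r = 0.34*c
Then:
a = -3.40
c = 2.79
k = 1.02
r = -0.86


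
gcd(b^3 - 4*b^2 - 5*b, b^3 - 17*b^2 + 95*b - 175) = b - 5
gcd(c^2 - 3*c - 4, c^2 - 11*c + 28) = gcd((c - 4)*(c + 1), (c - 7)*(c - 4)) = c - 4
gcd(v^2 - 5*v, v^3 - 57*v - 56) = 1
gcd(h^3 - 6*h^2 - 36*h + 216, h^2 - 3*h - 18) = h - 6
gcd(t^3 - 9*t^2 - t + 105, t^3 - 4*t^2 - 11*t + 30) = t^2 - 2*t - 15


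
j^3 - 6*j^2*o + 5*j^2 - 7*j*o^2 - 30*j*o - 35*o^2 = (j + 5)*(j - 7*o)*(j + o)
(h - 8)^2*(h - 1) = h^3 - 17*h^2 + 80*h - 64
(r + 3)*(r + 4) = r^2 + 7*r + 12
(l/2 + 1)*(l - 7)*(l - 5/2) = l^3/2 - 15*l^2/4 - 3*l/4 + 35/2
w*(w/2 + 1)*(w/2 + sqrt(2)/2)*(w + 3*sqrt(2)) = w^4/4 + w^3/2 + sqrt(2)*w^3 + 3*w^2/2 + 2*sqrt(2)*w^2 + 3*w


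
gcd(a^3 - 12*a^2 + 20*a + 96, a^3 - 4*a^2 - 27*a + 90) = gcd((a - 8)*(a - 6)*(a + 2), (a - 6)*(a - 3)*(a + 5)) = a - 6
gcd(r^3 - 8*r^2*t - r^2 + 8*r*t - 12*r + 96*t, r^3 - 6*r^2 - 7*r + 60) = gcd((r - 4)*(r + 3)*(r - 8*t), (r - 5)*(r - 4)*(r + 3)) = r^2 - r - 12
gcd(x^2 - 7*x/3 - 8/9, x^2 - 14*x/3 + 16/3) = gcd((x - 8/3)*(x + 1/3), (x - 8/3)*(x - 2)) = x - 8/3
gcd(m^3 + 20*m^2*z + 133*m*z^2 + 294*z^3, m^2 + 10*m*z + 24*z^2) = m + 6*z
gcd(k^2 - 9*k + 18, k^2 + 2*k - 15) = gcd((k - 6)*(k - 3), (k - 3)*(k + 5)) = k - 3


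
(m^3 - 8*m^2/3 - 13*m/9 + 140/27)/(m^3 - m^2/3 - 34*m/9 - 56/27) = (3*m - 5)/(3*m + 2)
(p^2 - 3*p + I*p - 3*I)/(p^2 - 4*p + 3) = (p + I)/(p - 1)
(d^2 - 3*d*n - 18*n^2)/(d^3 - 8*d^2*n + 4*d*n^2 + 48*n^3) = (d + 3*n)/(d^2 - 2*d*n - 8*n^2)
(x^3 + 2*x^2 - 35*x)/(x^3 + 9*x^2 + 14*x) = (x - 5)/(x + 2)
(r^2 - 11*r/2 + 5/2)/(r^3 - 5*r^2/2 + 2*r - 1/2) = (r - 5)/(r^2 - 2*r + 1)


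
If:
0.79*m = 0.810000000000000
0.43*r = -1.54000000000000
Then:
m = 1.03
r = -3.58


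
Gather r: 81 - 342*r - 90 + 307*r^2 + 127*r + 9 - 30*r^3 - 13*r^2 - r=-30*r^3 + 294*r^2 - 216*r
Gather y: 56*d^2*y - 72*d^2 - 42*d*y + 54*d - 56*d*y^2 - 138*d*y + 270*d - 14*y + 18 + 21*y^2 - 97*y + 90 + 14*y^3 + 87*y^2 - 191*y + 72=-72*d^2 + 324*d + 14*y^3 + y^2*(108 - 56*d) + y*(56*d^2 - 180*d - 302) + 180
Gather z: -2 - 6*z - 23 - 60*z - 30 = -66*z - 55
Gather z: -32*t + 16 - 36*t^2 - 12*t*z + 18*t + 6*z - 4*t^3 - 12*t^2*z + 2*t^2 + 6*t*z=-4*t^3 - 34*t^2 - 14*t + z*(-12*t^2 - 6*t + 6) + 16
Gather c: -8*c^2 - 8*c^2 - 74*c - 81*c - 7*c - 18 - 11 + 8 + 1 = -16*c^2 - 162*c - 20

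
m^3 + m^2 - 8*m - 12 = (m - 3)*(m + 2)^2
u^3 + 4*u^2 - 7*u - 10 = (u - 2)*(u + 1)*(u + 5)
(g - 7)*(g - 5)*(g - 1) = g^3 - 13*g^2 + 47*g - 35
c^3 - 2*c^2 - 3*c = c*(c - 3)*(c + 1)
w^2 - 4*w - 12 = (w - 6)*(w + 2)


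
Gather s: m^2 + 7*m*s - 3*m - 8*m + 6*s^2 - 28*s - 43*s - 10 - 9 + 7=m^2 - 11*m + 6*s^2 + s*(7*m - 71) - 12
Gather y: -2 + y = y - 2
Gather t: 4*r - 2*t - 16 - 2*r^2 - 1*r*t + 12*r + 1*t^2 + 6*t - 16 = -2*r^2 + 16*r + t^2 + t*(4 - r) - 32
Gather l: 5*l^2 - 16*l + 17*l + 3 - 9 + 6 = 5*l^2 + l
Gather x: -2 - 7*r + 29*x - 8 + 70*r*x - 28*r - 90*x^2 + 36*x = -35*r - 90*x^2 + x*(70*r + 65) - 10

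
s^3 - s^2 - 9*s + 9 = (s - 3)*(s - 1)*(s + 3)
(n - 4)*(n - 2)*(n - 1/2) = n^3 - 13*n^2/2 + 11*n - 4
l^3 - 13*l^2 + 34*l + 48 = (l - 8)*(l - 6)*(l + 1)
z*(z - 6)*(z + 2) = z^3 - 4*z^2 - 12*z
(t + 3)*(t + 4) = t^2 + 7*t + 12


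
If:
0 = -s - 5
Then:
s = -5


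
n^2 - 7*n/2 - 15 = (n - 6)*(n + 5/2)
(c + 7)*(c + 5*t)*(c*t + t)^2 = c^4*t^2 + 5*c^3*t^3 + 9*c^3*t^2 + 45*c^2*t^3 + 15*c^2*t^2 + 75*c*t^3 + 7*c*t^2 + 35*t^3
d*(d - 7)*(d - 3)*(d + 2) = d^4 - 8*d^3 + d^2 + 42*d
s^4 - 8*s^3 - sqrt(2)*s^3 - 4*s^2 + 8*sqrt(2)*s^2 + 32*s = s*(s - 8)*(s - 2*sqrt(2))*(s + sqrt(2))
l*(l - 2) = l^2 - 2*l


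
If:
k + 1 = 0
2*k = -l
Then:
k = -1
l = 2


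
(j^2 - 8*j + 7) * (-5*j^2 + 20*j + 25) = -5*j^4 + 60*j^3 - 170*j^2 - 60*j + 175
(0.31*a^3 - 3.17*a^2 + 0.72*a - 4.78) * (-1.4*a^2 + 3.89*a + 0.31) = -0.434*a^5 + 5.6439*a^4 - 13.2432*a^3 + 8.5101*a^2 - 18.371*a - 1.4818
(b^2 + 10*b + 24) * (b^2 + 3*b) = b^4 + 13*b^3 + 54*b^2 + 72*b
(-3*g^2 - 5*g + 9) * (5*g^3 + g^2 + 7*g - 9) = -15*g^5 - 28*g^4 + 19*g^3 + g^2 + 108*g - 81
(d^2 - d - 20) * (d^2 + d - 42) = d^4 - 63*d^2 + 22*d + 840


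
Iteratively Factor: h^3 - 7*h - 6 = (h + 2)*(h^2 - 2*h - 3) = (h + 1)*(h + 2)*(h - 3)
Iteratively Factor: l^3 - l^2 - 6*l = (l + 2)*(l^2 - 3*l) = l*(l + 2)*(l - 3)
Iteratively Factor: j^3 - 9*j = (j + 3)*(j^2 - 3*j) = j*(j + 3)*(j - 3)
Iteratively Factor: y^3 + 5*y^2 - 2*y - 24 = (y + 3)*(y^2 + 2*y - 8) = (y - 2)*(y + 3)*(y + 4)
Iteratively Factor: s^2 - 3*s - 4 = (s + 1)*(s - 4)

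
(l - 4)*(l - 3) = l^2 - 7*l + 12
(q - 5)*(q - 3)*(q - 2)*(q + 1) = q^4 - 9*q^3 + 21*q^2 + q - 30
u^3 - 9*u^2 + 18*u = u*(u - 6)*(u - 3)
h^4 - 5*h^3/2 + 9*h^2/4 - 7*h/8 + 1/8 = (h - 1)*(h - 1/2)^3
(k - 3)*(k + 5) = k^2 + 2*k - 15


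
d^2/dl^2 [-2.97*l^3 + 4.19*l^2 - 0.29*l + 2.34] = 8.38 - 17.82*l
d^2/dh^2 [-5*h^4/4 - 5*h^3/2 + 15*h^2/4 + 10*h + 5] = -15*h^2 - 15*h + 15/2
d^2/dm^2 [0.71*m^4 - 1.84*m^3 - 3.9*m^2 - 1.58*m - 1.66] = 8.52*m^2 - 11.04*m - 7.8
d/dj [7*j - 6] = 7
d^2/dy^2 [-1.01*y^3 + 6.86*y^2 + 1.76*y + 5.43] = 13.72 - 6.06*y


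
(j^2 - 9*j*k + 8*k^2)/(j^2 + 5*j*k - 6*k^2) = (j - 8*k)/(j + 6*k)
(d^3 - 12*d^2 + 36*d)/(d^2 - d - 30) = d*(d - 6)/(d + 5)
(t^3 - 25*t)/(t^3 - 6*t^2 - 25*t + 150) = t/(t - 6)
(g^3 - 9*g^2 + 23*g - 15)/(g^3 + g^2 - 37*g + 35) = (g - 3)/(g + 7)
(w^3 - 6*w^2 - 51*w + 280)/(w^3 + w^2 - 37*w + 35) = (w - 8)/(w - 1)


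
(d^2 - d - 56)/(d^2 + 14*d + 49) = (d - 8)/(d + 7)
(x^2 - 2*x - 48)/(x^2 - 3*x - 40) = (x + 6)/(x + 5)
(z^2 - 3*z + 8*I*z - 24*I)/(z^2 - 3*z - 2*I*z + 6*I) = (z + 8*I)/(z - 2*I)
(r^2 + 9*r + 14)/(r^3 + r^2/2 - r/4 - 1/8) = 8*(r^2 + 9*r + 14)/(8*r^3 + 4*r^2 - 2*r - 1)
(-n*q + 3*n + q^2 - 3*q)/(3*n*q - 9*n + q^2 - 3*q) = (-n + q)/(3*n + q)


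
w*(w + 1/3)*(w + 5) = w^3 + 16*w^2/3 + 5*w/3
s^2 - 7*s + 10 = (s - 5)*(s - 2)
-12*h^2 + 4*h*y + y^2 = (-2*h + y)*(6*h + y)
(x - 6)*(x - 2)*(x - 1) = x^3 - 9*x^2 + 20*x - 12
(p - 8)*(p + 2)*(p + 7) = p^3 + p^2 - 58*p - 112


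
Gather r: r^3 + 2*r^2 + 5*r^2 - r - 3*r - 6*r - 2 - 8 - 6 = r^3 + 7*r^2 - 10*r - 16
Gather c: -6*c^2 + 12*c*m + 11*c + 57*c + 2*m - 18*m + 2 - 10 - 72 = -6*c^2 + c*(12*m + 68) - 16*m - 80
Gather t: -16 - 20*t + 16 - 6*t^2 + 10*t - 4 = -6*t^2 - 10*t - 4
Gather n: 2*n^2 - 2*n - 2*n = 2*n^2 - 4*n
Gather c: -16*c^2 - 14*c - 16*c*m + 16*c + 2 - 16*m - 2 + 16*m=-16*c^2 + c*(2 - 16*m)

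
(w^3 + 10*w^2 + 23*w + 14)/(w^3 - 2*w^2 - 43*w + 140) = (w^2 + 3*w + 2)/(w^2 - 9*w + 20)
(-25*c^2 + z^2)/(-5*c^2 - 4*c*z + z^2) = (5*c + z)/(c + z)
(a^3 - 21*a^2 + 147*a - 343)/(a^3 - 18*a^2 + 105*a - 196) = (a - 7)/(a - 4)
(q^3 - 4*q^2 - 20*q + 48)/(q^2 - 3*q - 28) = (q^2 - 8*q + 12)/(q - 7)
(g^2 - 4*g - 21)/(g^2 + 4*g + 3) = (g - 7)/(g + 1)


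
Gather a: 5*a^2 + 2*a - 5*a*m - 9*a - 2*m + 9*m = 5*a^2 + a*(-5*m - 7) + 7*m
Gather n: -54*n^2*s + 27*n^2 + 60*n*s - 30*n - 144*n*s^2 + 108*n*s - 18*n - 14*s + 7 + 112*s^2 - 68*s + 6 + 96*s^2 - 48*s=n^2*(27 - 54*s) + n*(-144*s^2 + 168*s - 48) + 208*s^2 - 130*s + 13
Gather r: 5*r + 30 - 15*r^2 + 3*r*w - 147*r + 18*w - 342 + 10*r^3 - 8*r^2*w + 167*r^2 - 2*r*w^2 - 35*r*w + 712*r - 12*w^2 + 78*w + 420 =10*r^3 + r^2*(152 - 8*w) + r*(-2*w^2 - 32*w + 570) - 12*w^2 + 96*w + 108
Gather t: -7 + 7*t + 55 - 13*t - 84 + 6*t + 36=0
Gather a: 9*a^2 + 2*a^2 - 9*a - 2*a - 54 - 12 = 11*a^2 - 11*a - 66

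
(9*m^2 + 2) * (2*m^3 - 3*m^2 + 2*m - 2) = 18*m^5 - 27*m^4 + 22*m^3 - 24*m^2 + 4*m - 4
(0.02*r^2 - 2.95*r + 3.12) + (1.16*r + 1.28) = 0.02*r^2 - 1.79*r + 4.4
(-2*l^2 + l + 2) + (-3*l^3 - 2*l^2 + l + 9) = -3*l^3 - 4*l^2 + 2*l + 11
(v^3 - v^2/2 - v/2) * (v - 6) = v^4 - 13*v^3/2 + 5*v^2/2 + 3*v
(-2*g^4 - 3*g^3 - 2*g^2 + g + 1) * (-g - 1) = 2*g^5 + 5*g^4 + 5*g^3 + g^2 - 2*g - 1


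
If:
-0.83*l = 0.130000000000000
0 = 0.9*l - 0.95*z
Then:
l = -0.16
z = -0.15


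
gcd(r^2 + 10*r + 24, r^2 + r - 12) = r + 4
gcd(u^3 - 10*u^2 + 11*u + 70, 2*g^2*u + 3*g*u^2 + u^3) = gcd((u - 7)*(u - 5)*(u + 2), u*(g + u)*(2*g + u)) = 1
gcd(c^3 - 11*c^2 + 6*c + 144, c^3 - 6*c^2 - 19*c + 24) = c^2 - 5*c - 24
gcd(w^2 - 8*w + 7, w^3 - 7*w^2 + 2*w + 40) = 1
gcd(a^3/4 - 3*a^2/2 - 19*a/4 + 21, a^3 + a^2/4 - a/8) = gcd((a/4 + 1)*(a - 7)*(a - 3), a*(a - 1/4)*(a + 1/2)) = 1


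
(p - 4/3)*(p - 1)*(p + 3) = p^3 + 2*p^2/3 - 17*p/3 + 4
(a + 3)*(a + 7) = a^2 + 10*a + 21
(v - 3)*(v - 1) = v^2 - 4*v + 3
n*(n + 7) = n^2 + 7*n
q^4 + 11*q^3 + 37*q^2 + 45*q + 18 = (q + 1)^2*(q + 3)*(q + 6)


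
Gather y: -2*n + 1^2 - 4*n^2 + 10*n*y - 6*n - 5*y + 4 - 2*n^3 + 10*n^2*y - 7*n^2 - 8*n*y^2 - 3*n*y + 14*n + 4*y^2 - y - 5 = -2*n^3 - 11*n^2 + 6*n + y^2*(4 - 8*n) + y*(10*n^2 + 7*n - 6)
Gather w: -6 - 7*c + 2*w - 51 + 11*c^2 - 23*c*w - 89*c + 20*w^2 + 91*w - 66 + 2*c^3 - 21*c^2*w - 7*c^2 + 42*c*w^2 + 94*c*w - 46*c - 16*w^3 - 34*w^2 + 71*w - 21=2*c^3 + 4*c^2 - 142*c - 16*w^3 + w^2*(42*c - 14) + w*(-21*c^2 + 71*c + 164) - 144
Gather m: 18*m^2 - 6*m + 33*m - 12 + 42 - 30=18*m^2 + 27*m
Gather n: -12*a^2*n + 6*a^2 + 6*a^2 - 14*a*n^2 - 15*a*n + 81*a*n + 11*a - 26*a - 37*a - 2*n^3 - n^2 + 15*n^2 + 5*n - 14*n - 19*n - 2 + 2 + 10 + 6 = 12*a^2 - 52*a - 2*n^3 + n^2*(14 - 14*a) + n*(-12*a^2 + 66*a - 28) + 16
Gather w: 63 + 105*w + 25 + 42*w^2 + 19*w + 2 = 42*w^2 + 124*w + 90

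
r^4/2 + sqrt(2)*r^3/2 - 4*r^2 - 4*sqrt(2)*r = r*(r/2 + sqrt(2))*(r - 2*sqrt(2))*(r + sqrt(2))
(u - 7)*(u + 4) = u^2 - 3*u - 28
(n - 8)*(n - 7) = n^2 - 15*n + 56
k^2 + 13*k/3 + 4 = (k + 4/3)*(k + 3)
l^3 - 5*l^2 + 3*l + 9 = (l - 3)^2*(l + 1)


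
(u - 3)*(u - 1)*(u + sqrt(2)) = u^3 - 4*u^2 + sqrt(2)*u^2 - 4*sqrt(2)*u + 3*u + 3*sqrt(2)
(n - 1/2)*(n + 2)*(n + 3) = n^3 + 9*n^2/2 + 7*n/2 - 3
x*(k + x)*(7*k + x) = 7*k^2*x + 8*k*x^2 + x^3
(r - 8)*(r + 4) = r^2 - 4*r - 32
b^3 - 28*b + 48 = (b - 4)*(b - 2)*(b + 6)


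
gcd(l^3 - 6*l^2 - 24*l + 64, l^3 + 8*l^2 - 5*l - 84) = l + 4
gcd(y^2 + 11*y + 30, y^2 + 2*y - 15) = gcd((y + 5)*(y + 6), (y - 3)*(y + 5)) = y + 5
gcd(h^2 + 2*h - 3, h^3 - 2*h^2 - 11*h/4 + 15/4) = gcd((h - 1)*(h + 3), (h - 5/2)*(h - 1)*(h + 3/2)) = h - 1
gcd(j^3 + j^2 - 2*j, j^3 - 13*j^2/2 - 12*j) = j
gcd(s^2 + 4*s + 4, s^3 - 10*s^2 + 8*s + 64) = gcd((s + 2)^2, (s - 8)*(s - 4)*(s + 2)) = s + 2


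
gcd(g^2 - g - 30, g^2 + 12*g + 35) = g + 5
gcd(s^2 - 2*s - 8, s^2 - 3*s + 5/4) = 1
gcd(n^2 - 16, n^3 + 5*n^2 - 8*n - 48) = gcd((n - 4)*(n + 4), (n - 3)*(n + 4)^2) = n + 4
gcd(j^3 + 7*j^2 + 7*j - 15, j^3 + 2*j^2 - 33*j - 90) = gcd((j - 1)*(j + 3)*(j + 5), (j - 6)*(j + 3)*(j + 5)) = j^2 + 8*j + 15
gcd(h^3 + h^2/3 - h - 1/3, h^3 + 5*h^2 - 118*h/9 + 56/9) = 1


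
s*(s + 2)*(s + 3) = s^3 + 5*s^2 + 6*s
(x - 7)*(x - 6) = x^2 - 13*x + 42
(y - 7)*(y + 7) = y^2 - 49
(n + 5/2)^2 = n^2 + 5*n + 25/4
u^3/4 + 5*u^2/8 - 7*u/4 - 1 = (u/4 + 1)*(u - 2)*(u + 1/2)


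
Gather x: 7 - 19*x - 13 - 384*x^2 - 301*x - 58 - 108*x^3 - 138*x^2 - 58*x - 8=-108*x^3 - 522*x^2 - 378*x - 72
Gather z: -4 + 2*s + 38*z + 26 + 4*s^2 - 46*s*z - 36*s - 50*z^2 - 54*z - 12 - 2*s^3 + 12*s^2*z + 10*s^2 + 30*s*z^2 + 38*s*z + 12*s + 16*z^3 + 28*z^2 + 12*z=-2*s^3 + 14*s^2 - 22*s + 16*z^3 + z^2*(30*s - 22) + z*(12*s^2 - 8*s - 4) + 10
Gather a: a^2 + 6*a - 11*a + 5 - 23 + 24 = a^2 - 5*a + 6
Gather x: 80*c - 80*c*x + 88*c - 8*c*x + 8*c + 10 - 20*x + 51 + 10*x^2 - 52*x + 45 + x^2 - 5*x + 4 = 176*c + 11*x^2 + x*(-88*c - 77) + 110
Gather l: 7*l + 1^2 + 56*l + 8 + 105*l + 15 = 168*l + 24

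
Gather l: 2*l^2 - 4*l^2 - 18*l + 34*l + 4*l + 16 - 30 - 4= -2*l^2 + 20*l - 18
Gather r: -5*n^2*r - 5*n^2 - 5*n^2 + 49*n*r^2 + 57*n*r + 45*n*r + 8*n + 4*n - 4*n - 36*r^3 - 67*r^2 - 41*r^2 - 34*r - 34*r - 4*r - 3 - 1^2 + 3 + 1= -10*n^2 + 8*n - 36*r^3 + r^2*(49*n - 108) + r*(-5*n^2 + 102*n - 72)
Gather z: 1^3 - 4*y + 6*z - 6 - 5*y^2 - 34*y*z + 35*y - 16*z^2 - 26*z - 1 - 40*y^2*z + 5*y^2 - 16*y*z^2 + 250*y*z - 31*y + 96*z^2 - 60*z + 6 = z^2*(80 - 16*y) + z*(-40*y^2 + 216*y - 80)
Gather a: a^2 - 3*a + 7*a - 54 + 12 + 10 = a^2 + 4*a - 32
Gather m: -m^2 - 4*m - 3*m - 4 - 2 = -m^2 - 7*m - 6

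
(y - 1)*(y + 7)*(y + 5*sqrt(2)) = y^3 + 6*y^2 + 5*sqrt(2)*y^2 - 7*y + 30*sqrt(2)*y - 35*sqrt(2)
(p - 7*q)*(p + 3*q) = p^2 - 4*p*q - 21*q^2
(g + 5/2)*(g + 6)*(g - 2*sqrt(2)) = g^3 - 2*sqrt(2)*g^2 + 17*g^2/2 - 17*sqrt(2)*g + 15*g - 30*sqrt(2)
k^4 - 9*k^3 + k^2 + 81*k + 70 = (k - 7)*(k - 5)*(k + 1)*(k + 2)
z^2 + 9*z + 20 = (z + 4)*(z + 5)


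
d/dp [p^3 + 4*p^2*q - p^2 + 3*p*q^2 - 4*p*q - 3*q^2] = 3*p^2 + 8*p*q - 2*p + 3*q^2 - 4*q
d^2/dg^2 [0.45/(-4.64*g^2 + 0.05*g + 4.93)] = (-19.37664*g^2 + 0.2088*g + 0.45*(9.28*g - 0.05)*(18.56*g - 0.1) + 20.58768)/(-4.64*g^2 + 0.05*g + 4.93)^3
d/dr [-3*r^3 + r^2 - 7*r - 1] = -9*r^2 + 2*r - 7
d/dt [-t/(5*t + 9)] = -9/(5*t + 9)^2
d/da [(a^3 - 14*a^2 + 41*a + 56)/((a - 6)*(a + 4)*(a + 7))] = (19*a^4 - 158*a^3 - 345*a^2 + 4144*a - 4760)/(a^6 + 10*a^5 - 51*a^4 - 716*a^3 - 236*a^2 + 12768*a + 28224)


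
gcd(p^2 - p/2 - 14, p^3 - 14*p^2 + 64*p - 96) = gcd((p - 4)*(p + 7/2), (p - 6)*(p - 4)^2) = p - 4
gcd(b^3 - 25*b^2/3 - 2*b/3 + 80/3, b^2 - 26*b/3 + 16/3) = b - 8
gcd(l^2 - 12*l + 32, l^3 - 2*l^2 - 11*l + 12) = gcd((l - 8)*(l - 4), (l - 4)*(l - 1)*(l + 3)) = l - 4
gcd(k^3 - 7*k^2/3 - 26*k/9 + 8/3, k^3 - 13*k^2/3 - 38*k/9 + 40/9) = k^2 + 2*k/3 - 8/9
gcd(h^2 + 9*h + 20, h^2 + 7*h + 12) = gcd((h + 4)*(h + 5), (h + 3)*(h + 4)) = h + 4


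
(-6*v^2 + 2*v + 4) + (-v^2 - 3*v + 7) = -7*v^2 - v + 11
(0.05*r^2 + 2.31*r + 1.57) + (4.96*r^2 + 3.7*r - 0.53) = 5.01*r^2 + 6.01*r + 1.04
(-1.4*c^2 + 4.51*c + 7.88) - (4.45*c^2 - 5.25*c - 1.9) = -5.85*c^2 + 9.76*c + 9.78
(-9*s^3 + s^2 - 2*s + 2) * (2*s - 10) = -18*s^4 + 92*s^3 - 14*s^2 + 24*s - 20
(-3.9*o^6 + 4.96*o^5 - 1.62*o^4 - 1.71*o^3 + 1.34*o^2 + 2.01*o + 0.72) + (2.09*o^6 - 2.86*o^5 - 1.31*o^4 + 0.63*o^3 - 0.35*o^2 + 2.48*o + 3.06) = -1.81*o^6 + 2.1*o^5 - 2.93*o^4 - 1.08*o^3 + 0.99*o^2 + 4.49*o + 3.78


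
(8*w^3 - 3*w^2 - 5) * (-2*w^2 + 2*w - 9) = -16*w^5 + 22*w^4 - 78*w^3 + 37*w^2 - 10*w + 45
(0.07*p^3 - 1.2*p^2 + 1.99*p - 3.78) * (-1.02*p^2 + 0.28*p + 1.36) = -0.0714*p^5 + 1.2436*p^4 - 2.2706*p^3 + 2.7808*p^2 + 1.648*p - 5.1408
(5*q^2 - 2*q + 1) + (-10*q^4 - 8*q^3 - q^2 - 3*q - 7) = -10*q^4 - 8*q^3 + 4*q^2 - 5*q - 6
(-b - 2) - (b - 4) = 2 - 2*b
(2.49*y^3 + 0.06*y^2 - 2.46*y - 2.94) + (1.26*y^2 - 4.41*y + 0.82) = 2.49*y^3 + 1.32*y^2 - 6.87*y - 2.12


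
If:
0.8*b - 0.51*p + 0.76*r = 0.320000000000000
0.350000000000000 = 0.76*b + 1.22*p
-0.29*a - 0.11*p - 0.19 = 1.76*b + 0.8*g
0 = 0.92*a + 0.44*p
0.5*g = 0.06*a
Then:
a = -0.17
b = -0.09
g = -0.02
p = 0.35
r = 0.75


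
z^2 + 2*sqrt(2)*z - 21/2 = (z - 3*sqrt(2)/2)*(z + 7*sqrt(2)/2)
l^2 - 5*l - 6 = (l - 6)*(l + 1)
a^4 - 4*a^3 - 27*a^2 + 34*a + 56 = (a - 7)*(a - 2)*(a + 1)*(a + 4)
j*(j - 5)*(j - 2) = j^3 - 7*j^2 + 10*j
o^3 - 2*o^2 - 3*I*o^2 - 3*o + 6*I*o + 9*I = (o - 3)*(o + 1)*(o - 3*I)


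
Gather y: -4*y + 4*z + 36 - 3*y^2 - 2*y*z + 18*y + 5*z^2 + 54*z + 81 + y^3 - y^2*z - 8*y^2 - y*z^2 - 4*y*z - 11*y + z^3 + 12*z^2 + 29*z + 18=y^3 + y^2*(-z - 11) + y*(-z^2 - 6*z + 3) + z^3 + 17*z^2 + 87*z + 135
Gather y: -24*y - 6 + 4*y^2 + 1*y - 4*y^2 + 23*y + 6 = 0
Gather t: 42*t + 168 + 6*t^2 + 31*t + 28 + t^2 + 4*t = 7*t^2 + 77*t + 196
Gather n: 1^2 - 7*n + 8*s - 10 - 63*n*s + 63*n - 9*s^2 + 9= n*(56 - 63*s) - 9*s^2 + 8*s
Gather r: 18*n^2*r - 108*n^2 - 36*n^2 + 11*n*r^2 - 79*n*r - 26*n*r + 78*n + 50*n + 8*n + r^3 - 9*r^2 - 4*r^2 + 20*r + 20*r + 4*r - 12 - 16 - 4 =-144*n^2 + 136*n + r^3 + r^2*(11*n - 13) + r*(18*n^2 - 105*n + 44) - 32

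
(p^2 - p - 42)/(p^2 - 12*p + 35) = (p + 6)/(p - 5)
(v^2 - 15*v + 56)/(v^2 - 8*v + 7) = (v - 8)/(v - 1)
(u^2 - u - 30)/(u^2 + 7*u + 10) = (u - 6)/(u + 2)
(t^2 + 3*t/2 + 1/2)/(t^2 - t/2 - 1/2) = (t + 1)/(t - 1)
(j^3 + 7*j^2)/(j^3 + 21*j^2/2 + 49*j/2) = 2*j/(2*j + 7)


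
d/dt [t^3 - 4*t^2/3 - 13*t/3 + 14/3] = 3*t^2 - 8*t/3 - 13/3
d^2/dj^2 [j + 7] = 0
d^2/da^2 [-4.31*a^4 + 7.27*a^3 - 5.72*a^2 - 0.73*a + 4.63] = -51.72*a^2 + 43.62*a - 11.44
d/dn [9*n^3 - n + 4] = 27*n^2 - 1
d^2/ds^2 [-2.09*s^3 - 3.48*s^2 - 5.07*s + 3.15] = -12.54*s - 6.96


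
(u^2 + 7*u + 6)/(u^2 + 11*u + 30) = (u + 1)/(u + 5)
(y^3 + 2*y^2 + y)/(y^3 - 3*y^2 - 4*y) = (y + 1)/(y - 4)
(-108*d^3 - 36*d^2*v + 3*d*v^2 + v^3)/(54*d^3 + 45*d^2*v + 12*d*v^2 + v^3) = (-6*d + v)/(3*d + v)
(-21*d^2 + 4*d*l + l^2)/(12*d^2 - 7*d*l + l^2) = (-7*d - l)/(4*d - l)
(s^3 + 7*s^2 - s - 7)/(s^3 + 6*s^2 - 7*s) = (s + 1)/s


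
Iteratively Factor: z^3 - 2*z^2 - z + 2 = (z - 2)*(z^2 - 1) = (z - 2)*(z + 1)*(z - 1)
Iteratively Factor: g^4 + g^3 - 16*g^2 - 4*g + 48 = (g + 4)*(g^3 - 3*g^2 - 4*g + 12) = (g - 3)*(g + 4)*(g^2 - 4) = (g - 3)*(g + 2)*(g + 4)*(g - 2)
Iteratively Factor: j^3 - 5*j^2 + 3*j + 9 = (j - 3)*(j^2 - 2*j - 3) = (j - 3)^2*(j + 1)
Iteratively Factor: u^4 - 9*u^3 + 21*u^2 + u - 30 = (u + 1)*(u^3 - 10*u^2 + 31*u - 30) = (u - 5)*(u + 1)*(u^2 - 5*u + 6) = (u - 5)*(u - 3)*(u + 1)*(u - 2)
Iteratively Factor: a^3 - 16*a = (a + 4)*(a^2 - 4*a) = a*(a + 4)*(a - 4)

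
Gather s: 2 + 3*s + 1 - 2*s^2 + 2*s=-2*s^2 + 5*s + 3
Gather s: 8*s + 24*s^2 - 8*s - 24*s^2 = 0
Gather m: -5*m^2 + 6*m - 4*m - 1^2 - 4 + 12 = -5*m^2 + 2*m + 7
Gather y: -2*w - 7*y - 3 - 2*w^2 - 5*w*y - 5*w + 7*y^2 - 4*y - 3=-2*w^2 - 7*w + 7*y^2 + y*(-5*w - 11) - 6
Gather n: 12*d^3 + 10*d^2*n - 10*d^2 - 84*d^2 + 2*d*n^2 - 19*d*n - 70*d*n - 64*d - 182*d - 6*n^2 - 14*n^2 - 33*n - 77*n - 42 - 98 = 12*d^3 - 94*d^2 - 246*d + n^2*(2*d - 20) + n*(10*d^2 - 89*d - 110) - 140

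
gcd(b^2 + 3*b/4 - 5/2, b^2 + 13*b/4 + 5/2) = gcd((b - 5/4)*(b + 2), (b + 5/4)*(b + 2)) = b + 2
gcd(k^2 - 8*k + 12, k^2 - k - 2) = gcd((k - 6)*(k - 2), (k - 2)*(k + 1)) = k - 2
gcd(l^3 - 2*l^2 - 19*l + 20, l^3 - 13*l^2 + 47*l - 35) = l^2 - 6*l + 5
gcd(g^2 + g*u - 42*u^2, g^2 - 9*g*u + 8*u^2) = 1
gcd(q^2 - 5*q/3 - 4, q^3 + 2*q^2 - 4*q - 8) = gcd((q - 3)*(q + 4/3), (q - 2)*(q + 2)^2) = 1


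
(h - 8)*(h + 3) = h^2 - 5*h - 24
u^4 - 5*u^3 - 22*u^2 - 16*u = u*(u - 8)*(u + 1)*(u + 2)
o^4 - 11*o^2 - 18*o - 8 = (o - 4)*(o + 1)^2*(o + 2)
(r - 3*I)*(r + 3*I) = r^2 + 9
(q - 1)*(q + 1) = q^2 - 1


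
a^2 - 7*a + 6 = (a - 6)*(a - 1)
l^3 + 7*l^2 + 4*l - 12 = (l - 1)*(l + 2)*(l + 6)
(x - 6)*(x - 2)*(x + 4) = x^3 - 4*x^2 - 20*x + 48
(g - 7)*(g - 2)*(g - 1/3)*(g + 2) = g^4 - 22*g^3/3 - 5*g^2/3 + 88*g/3 - 28/3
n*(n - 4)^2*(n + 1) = n^4 - 7*n^3 + 8*n^2 + 16*n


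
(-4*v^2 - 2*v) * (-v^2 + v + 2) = 4*v^4 - 2*v^3 - 10*v^2 - 4*v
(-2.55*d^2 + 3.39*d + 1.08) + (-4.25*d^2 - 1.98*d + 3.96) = -6.8*d^2 + 1.41*d + 5.04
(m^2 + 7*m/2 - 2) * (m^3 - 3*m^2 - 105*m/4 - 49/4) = m^5 + m^4/2 - 155*m^3/4 - 785*m^2/8 + 77*m/8 + 49/2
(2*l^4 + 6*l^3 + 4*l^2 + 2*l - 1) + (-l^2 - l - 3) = 2*l^4 + 6*l^3 + 3*l^2 + l - 4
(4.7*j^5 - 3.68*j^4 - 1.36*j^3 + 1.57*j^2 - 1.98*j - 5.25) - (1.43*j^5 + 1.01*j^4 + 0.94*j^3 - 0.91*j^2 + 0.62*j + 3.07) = 3.27*j^5 - 4.69*j^4 - 2.3*j^3 + 2.48*j^2 - 2.6*j - 8.32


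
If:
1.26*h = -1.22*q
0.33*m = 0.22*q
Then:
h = -0.968253968253968*q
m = 0.666666666666667*q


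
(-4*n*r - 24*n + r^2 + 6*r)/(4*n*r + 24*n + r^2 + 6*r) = (-4*n + r)/(4*n + r)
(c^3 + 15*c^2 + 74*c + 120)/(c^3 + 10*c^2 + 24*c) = (c + 5)/c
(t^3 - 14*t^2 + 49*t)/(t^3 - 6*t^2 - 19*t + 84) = t*(t - 7)/(t^2 + t - 12)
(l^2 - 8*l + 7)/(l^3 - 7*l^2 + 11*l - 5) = (l - 7)/(l^2 - 6*l + 5)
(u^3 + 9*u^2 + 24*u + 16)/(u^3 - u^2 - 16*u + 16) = (u^2 + 5*u + 4)/(u^2 - 5*u + 4)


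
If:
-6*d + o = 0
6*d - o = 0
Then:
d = o/6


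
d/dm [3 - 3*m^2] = -6*m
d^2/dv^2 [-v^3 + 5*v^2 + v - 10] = 10 - 6*v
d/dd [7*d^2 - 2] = 14*d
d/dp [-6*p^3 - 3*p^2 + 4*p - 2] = -18*p^2 - 6*p + 4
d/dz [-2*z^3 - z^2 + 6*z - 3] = -6*z^2 - 2*z + 6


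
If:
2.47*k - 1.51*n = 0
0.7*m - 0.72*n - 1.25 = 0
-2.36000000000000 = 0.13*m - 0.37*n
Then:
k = 6.71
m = 13.07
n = 10.97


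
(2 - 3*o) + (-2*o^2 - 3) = -2*o^2 - 3*o - 1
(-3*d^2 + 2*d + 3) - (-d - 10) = -3*d^2 + 3*d + 13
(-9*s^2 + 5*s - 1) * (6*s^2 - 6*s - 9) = -54*s^4 + 84*s^3 + 45*s^2 - 39*s + 9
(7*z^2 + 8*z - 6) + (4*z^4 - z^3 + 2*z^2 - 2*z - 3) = 4*z^4 - z^3 + 9*z^2 + 6*z - 9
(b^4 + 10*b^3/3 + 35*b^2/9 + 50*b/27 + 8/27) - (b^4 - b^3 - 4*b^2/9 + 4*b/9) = 13*b^3/3 + 13*b^2/3 + 38*b/27 + 8/27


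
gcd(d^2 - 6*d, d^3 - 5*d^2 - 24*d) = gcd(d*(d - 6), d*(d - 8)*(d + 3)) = d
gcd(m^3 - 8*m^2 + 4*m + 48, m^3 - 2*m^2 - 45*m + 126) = m - 6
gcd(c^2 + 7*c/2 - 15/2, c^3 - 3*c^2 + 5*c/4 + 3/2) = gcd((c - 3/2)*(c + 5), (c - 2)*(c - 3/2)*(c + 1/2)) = c - 3/2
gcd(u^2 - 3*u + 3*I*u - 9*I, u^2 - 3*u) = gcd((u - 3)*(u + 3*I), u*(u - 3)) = u - 3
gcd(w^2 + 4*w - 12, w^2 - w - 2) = w - 2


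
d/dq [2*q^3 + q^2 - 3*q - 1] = 6*q^2 + 2*q - 3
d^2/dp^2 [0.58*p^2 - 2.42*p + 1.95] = 1.16000000000000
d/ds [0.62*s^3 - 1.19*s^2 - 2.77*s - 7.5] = 1.86*s^2 - 2.38*s - 2.77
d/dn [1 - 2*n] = -2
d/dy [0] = 0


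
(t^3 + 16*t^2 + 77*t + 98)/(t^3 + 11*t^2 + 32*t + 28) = (t + 7)/(t + 2)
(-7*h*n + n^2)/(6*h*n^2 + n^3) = (-7*h + n)/(n*(6*h + n))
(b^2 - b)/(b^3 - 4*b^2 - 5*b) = (1 - b)/(-b^2 + 4*b + 5)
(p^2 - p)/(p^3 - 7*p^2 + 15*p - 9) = p/(p^2 - 6*p + 9)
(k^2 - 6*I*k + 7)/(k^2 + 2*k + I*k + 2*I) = (k - 7*I)/(k + 2)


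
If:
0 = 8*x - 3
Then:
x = 3/8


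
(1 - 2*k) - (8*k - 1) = 2 - 10*k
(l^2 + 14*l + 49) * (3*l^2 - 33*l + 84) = 3*l^4 + 9*l^3 - 231*l^2 - 441*l + 4116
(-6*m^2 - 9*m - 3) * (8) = -48*m^2 - 72*m - 24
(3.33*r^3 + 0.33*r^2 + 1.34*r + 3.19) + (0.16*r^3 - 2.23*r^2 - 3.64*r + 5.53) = 3.49*r^3 - 1.9*r^2 - 2.3*r + 8.72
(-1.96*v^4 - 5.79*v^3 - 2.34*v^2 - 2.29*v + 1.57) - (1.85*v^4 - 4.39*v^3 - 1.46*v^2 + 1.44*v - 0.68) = -3.81*v^4 - 1.4*v^3 - 0.88*v^2 - 3.73*v + 2.25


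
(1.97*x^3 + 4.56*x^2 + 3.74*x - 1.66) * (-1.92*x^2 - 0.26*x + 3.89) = -3.7824*x^5 - 9.2674*x^4 - 0.7031*x^3 + 19.9532*x^2 + 14.9802*x - 6.4574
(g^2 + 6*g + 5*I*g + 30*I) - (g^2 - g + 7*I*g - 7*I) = 7*g - 2*I*g + 37*I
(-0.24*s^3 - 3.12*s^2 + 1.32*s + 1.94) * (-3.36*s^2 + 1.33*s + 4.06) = 0.8064*s^5 + 10.164*s^4 - 9.5592*s^3 - 17.43*s^2 + 7.9394*s + 7.8764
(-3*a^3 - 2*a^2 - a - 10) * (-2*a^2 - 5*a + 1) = 6*a^5 + 19*a^4 + 9*a^3 + 23*a^2 + 49*a - 10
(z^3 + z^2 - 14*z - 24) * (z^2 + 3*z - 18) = z^5 + 4*z^4 - 29*z^3 - 84*z^2 + 180*z + 432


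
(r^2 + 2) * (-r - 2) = -r^3 - 2*r^2 - 2*r - 4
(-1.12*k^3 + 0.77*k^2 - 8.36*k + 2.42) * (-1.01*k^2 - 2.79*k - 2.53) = 1.1312*k^5 + 2.3471*k^4 + 9.1289*k^3 + 18.9321*k^2 + 14.399*k - 6.1226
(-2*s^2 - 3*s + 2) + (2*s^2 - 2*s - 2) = -5*s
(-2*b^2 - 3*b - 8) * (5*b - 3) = -10*b^3 - 9*b^2 - 31*b + 24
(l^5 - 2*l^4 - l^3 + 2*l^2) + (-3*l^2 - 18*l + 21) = l^5 - 2*l^4 - l^3 - l^2 - 18*l + 21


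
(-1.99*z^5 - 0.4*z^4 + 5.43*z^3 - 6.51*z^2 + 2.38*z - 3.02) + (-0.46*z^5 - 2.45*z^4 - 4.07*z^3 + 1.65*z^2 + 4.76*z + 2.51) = -2.45*z^5 - 2.85*z^4 + 1.36*z^3 - 4.86*z^2 + 7.14*z - 0.51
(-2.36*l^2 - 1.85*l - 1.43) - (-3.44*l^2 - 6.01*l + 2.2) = 1.08*l^2 + 4.16*l - 3.63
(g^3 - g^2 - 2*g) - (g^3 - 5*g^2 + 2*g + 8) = 4*g^2 - 4*g - 8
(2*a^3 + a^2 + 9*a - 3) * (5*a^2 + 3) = 10*a^5 + 5*a^4 + 51*a^3 - 12*a^2 + 27*a - 9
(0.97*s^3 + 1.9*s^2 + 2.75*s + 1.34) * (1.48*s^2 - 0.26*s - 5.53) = 1.4356*s^5 + 2.5598*s^4 - 1.7881*s^3 - 9.2388*s^2 - 15.5559*s - 7.4102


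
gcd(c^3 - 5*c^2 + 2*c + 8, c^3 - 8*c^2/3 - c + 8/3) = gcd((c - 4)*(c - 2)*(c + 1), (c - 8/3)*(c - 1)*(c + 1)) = c + 1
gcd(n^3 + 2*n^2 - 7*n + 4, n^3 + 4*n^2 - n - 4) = n^2 + 3*n - 4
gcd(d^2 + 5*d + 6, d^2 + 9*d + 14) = d + 2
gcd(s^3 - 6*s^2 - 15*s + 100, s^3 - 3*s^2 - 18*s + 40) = s^2 - s - 20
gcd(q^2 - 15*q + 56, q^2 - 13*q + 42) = q - 7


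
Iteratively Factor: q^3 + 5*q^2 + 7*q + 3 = (q + 1)*(q^2 + 4*q + 3) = (q + 1)^2*(q + 3)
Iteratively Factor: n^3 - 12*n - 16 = (n - 4)*(n^2 + 4*n + 4) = (n - 4)*(n + 2)*(n + 2)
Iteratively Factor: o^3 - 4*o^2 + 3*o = (o - 1)*(o^2 - 3*o) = (o - 3)*(o - 1)*(o)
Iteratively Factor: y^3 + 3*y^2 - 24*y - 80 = (y - 5)*(y^2 + 8*y + 16) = (y - 5)*(y + 4)*(y + 4)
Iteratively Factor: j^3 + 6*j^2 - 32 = (j + 4)*(j^2 + 2*j - 8) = (j - 2)*(j + 4)*(j + 4)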